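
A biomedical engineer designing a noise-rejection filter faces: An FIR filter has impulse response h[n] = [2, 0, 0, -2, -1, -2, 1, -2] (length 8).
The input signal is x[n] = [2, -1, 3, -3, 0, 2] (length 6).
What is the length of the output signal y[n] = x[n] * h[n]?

For linear convolution, the output length is:
len(y) = len(x) + len(h) - 1 = 6 + 8 - 1 = 13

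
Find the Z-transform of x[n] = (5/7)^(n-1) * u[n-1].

Time-shifting property: if X(z) = Z{x[n]}, then Z{x[n-d]} = z^(-d) * X(z)
X(z) = z/(z - 5/7) for x[n] = (5/7)^n * u[n]
Z{x[n-1]} = z^(-1) * z/(z - 5/7) = 1/(z - 5/7)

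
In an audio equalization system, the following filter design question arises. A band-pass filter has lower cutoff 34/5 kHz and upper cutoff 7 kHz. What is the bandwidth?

Bandwidth = f_high - f_low
= 7 kHz - 34/5 kHz = 1/5 kHz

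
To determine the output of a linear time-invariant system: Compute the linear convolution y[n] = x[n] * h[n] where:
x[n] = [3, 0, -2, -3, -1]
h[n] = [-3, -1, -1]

y[n] = sum_k x[k]*h[n-k]. Output length = len(x) + len(h) - 1 = 5 + 3 - 1 = 7.
y[0] = 3*-3 = -9
y[1] = 0*-3 + 3*-1 = -3
y[2] = -2*-3 + 0*-1 + 3*-1 = 3
y[3] = -3*-3 + -2*-1 + 0*-1 = 11
y[4] = -1*-3 + -3*-1 + -2*-1 = 8
y[5] = -1*-1 + -3*-1 = 4
y[6] = -1*-1 = 1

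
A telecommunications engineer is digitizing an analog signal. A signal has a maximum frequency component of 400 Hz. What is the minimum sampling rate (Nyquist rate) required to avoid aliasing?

By the Nyquist-Shannon sampling theorem,
the minimum sampling rate (Nyquist rate) must be at least 2 * f_max.
Nyquist rate = 2 * 400 Hz = 800 Hz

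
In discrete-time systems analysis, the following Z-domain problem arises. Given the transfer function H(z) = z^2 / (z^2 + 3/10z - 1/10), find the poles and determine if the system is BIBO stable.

Poles are roots of the denominator: z^2 + 3/10z - 1/10 = 0.
Quadratic formula: z = [-(3/10) +/- sqrt((3/10)^2 - 4*(-1/10))] / 2
Discriminant = 9/100 + 2/5 = 49/100; sqrt = 7/10.
z = (-3/10 +/- 7/10) / 2 => z = 1/5 or z = -1/2.
|p1| = 1/5, |p2| = 1/2.
For BIBO stability, all poles must lie inside the unit circle (|p| < 1).
System is STABLE since both |p| < 1.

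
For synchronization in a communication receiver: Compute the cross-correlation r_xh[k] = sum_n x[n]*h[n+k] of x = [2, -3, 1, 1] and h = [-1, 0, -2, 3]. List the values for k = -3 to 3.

Both sequences indexed from 0 and zero outside their support.
Lags with overlap: k = -3 to 3.
  r_xh[-3] = x[3]*h[0] = -1
  r_xh[-2] = x[2]*h[0] + x[3]*h[1] = -1
  r_xh[-1] = x[1]*h[0] + x[2]*h[1] + x[3]*h[2] = 1
  r_xh[0] = x[0]*h[0] + x[1]*h[1] + x[2]*h[2] + x[3]*h[3] = -1
  r_xh[1] = x[0]*h[1] + x[1]*h[2] + x[2]*h[3] = 9
  r_xh[2] = x[0]*h[2] + x[1]*h[3] = -13
  r_xh[3] = x[0]*h[3] = 6
r_xh = [-1, -1, 1, -1, 9, -13, 6] (for k = -3, ..., 3)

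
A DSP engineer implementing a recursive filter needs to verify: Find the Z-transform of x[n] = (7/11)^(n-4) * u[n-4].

Time-shifting property: if X(z) = Z{x[n]}, then Z{x[n-d]} = z^(-d) * X(z)
X(z) = z/(z - 7/11) for x[n] = (7/11)^n * u[n]
Z{x[n-4]} = z^(-4) * z/(z - 7/11) = z^(-3)/(z - 7/11)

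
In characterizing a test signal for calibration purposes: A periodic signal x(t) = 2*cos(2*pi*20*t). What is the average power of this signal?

Average power of A*cos(wt) is A^2/2.
P = 2^2 / 2 = 4/2 = 2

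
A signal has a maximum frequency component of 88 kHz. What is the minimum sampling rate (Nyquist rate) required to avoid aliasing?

By the Nyquist-Shannon sampling theorem,
the minimum sampling rate (Nyquist rate) must be at least 2 * f_max.
Nyquist rate = 2 * 88 kHz = 176 kHz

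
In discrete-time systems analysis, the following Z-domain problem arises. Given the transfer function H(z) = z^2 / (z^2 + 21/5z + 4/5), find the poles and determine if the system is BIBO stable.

Poles are roots of the denominator: z^2 + 21/5z + 4/5 = 0.
Quadratic formula: z = [-(21/5) +/- sqrt((21/5)^2 - 4*(4/5))] / 2
Discriminant = 441/25 - 16/5 = 361/25; sqrt = 19/5.
z = (-21/5 +/- 19/5) / 2 => z = -1/5 or z = -4.
|p1| = 4, |p2| = 1/5.
For BIBO stability, all poles must lie inside the unit circle (|p| < 1).
System is UNSTABLE since at least one |p| >= 1.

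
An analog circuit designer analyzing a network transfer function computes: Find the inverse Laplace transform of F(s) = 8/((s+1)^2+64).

Standard pair: w/((s+a)^2+w^2) <-> e^(-at)*sin(wt)*u(t)
With a=1, w=8: f(t) = e^(-t)*sin(8t)*u(t)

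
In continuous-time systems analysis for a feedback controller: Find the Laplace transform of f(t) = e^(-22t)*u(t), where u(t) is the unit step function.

Standard Laplace transform pair:
e^(-at)*u(t) <-> 1/(s+a)
With a = 22: L{e^(-22t)*u(t)} = 1/(s+22), ROC: Re(s) > -22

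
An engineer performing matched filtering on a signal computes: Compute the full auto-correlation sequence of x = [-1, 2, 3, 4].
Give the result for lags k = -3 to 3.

r_xx[k] = sum_m x[m]*x[m+k], indexed from 0, for k = -3 to 3:
  r_xx[-3] = x[3]*x[0] = -4
  r_xx[-2] = x[2]*x[0] + x[3]*x[1] = 5
  r_xx[-1] = x[1]*x[0] + x[2]*x[1] + x[3]*x[2] = 16
  r_xx[0] = x[0]*x[0] + x[1]*x[1] + x[2]*x[2] + x[3]*x[3] = 30
  r_xx[1] = x[0]*x[1] + x[1]*x[2] + x[2]*x[3] = 16
  r_xx[2] = x[0]*x[2] + x[1]*x[3] = 5
  r_xx[3] = x[0]*x[3] = -4
r_xx = [-4, 5, 16, 30, 16, 5, -4]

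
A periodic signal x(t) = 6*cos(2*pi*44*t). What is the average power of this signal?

Average power of A*cos(wt) is A^2/2.
P = 6^2 / 2 = 36/2 = 18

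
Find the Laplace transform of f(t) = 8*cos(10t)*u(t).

Standard pair: cos(wt)*u(t) <-> s/(s^2+w^2)
With w = 10: L{8*cos(10t)*u(t)} = 8s/(s^2+100)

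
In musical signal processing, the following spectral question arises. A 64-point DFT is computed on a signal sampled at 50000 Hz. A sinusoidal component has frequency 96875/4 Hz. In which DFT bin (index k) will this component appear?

DFT frequency resolution = f_s/N = 50000/64 = 3125/4 Hz
Bin index k = f_signal / resolution = 96875/4 / 3125/4 = 31
The signal frequency 96875/4 Hz falls in DFT bin k = 31.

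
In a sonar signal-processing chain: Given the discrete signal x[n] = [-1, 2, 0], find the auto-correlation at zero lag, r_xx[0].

The auto-correlation at zero lag r_xx[0] equals the signal energy.
r_xx[0] = sum of x[n]^2 = (-1)^2 + 2^2 + 0^2
= 1 + 4 + 0 = 5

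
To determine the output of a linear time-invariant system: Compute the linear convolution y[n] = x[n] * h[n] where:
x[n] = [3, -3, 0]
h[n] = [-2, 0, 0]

y[n] = sum_k x[k]*h[n-k]. Output length = len(x) + len(h) - 1 = 3 + 3 - 1 = 5.
y[0] = 3*-2 = -6
y[1] = -3*-2 + 3*0 = 6
y[2] = 0*-2 + -3*0 + 3*0 = 0
y[3] = 0*0 + -3*0 = 0
y[4] = 0*0 = 0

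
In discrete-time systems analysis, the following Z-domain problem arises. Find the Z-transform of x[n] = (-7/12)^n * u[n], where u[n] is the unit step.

The Z-transform of a^n * u[n] is z/(z-a) for |z| > |a|.
Here a = -7/12, so X(z) = z/(z - (-7/12)) = 12z/(12z + 7)
ROC: |z| > 7/12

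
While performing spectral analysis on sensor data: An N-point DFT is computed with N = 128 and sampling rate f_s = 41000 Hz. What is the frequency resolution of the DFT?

DFT frequency resolution = f_s / N
= 41000 / 128 = 5125/16 Hz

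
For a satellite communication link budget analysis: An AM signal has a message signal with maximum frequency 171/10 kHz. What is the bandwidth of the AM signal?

In AM (double-sideband), the bandwidth is twice the message frequency.
BW = 2 * f_m = 2 * 171/10 kHz = 171/5 kHz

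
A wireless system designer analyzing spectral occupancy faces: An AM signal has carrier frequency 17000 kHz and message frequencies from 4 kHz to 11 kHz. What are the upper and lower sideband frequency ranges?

Upper sideband (USB) = fc + [fm_low, fm_high] = 17000 + [4, 11] = [17004, 17011] kHz
Lower sideband (LSB) = fc - [fm_high, fm_low] = 17000 - [11, 4] = [16989, 16996] kHz
Total occupied spectrum: 16989 kHz to 17011 kHz (plus carrier at 17000 kHz)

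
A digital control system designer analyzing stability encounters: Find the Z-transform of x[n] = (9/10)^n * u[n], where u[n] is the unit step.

The Z-transform of a^n * u[n] is z/(z-a) for |z| > |a|.
Here a = 9/10, so X(z) = z/(z - (9/10)) = 10z/(10z - 9)
ROC: |z| > 9/10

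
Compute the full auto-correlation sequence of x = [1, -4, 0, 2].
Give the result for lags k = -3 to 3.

r_xx[k] = sum_m x[m]*x[m+k], indexed from 0, for k = -3 to 3:
  r_xx[-3] = x[3]*x[0] = 2
  r_xx[-2] = x[2]*x[0] + x[3]*x[1] = -8
  r_xx[-1] = x[1]*x[0] + x[2]*x[1] + x[3]*x[2] = -4
  r_xx[0] = x[0]*x[0] + x[1]*x[1] + x[2]*x[2] + x[3]*x[3] = 21
  r_xx[1] = x[0]*x[1] + x[1]*x[2] + x[2]*x[3] = -4
  r_xx[2] = x[0]*x[2] + x[1]*x[3] = -8
  r_xx[3] = x[0]*x[3] = 2
r_xx = [2, -8, -4, 21, -4, -8, 2]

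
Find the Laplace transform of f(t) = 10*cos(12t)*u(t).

Standard pair: cos(wt)*u(t) <-> s/(s^2+w^2)
With w = 12: L{10*cos(12t)*u(t)} = 10s/(s^2+144)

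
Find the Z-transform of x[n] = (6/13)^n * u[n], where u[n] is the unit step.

The Z-transform of a^n * u[n] is z/(z-a) for |z| > |a|.
Here a = 6/13, so X(z) = z/(z - (6/13)) = 13z/(13z - 6)
ROC: |z| > 6/13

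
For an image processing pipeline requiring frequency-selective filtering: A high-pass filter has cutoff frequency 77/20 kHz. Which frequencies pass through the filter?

A high-pass filter passes all frequencies above the cutoff frequency 77/20 kHz and attenuates lower frequencies.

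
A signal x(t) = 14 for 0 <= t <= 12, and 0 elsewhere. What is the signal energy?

Energy = integral of |x(t)|^2 dt over the signal duration
= 14^2 * 12 = 196 * 12 = 2352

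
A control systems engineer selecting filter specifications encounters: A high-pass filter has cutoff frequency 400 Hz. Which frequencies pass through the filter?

A high-pass filter passes all frequencies above the cutoff frequency 400 Hz and attenuates lower frequencies.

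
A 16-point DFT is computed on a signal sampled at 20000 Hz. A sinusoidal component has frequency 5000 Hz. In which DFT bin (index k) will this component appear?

DFT frequency resolution = f_s/N = 20000/16 = 1250 Hz
Bin index k = f_signal / resolution = 5000 / 1250 = 4
The signal frequency 5000 Hz falls in DFT bin k = 4.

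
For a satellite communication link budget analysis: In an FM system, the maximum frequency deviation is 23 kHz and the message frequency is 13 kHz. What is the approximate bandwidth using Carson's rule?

Carson's rule: BW = 2*(delta_f + f_m)
= 2*(23 + 13) kHz = 72 kHz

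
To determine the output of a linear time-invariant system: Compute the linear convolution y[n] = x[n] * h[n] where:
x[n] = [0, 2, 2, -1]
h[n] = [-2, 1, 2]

y[n] = sum_k x[k]*h[n-k]. Output length = len(x) + len(h) - 1 = 4 + 3 - 1 = 6.
y[0] = 0*-2 = 0
y[1] = 2*-2 + 0*1 = -4
y[2] = 2*-2 + 2*1 + 0*2 = -2
y[3] = -1*-2 + 2*1 + 2*2 = 8
y[4] = -1*1 + 2*2 = 3
y[5] = -1*2 = -2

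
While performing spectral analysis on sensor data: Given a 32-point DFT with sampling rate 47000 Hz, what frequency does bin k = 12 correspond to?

The frequency of DFT bin k is: f_k = k * f_s / N
f_12 = 12 * 47000 / 32 = 17625 Hz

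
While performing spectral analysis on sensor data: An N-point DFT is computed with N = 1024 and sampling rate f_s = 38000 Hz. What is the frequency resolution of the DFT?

DFT frequency resolution = f_s / N
= 38000 / 1024 = 2375/64 Hz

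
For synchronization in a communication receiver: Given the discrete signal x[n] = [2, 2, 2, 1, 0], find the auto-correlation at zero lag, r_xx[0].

The auto-correlation at zero lag r_xx[0] equals the signal energy.
r_xx[0] = sum of x[n]^2 = 2^2 + 2^2 + 2^2 + 1^2 + 0^2
= 4 + 4 + 4 + 1 + 0 = 13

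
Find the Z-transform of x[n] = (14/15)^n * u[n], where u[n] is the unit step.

The Z-transform of a^n * u[n] is z/(z-a) for |z| > |a|.
Here a = 14/15, so X(z) = z/(z - (14/15)) = 15z/(15z - 14)
ROC: |z| > 14/15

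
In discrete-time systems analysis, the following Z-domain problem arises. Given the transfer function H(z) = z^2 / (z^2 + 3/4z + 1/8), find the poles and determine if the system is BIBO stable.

Poles are roots of the denominator: z^2 + 3/4z + 1/8 = 0.
Quadratic formula: z = [-(3/4) +/- sqrt((3/4)^2 - 4*(1/8))] / 2
Discriminant = 9/16 - 1/2 = 1/16; sqrt = 1/4.
z = (-3/4 +/- 1/4) / 2 => z = -1/4 or z = -1/2.
|p1| = 1/4, |p2| = 1/2.
For BIBO stability, all poles must lie inside the unit circle (|p| < 1).
System is STABLE since both |p| < 1.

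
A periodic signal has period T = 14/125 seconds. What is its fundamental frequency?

The fundamental frequency is the reciprocal of the period.
f = 1/T = 1/(14/125) = 125/14 Hz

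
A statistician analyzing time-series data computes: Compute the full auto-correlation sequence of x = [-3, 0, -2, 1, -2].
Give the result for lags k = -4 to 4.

r_xx[k] = sum_m x[m]*x[m+k], indexed from 0, for k = -4 to 4:
  r_xx[-4] = x[4]*x[0] = 6
  r_xx[-3] = x[3]*x[0] + x[4]*x[1] = -3
  r_xx[-2] = x[2]*x[0] + x[3]*x[1] + x[4]*x[2] = 10
  r_xx[-1] = x[1]*x[0] + x[2]*x[1] + x[3]*x[2] + x[4]*x[3] = -4
  r_xx[0] = x[0]*x[0] + x[1]*x[1] + x[2]*x[2] + x[3]*x[3] + x[4]*x[4] = 18
  r_xx[1] = x[0]*x[1] + x[1]*x[2] + x[2]*x[3] + x[3]*x[4] = -4
  r_xx[2] = x[0]*x[2] + x[1]*x[3] + x[2]*x[4] = 10
  r_xx[3] = x[0]*x[3] + x[1]*x[4] = -3
  r_xx[4] = x[0]*x[4] = 6
r_xx = [6, -3, 10, -4, 18, -4, 10, -3, 6]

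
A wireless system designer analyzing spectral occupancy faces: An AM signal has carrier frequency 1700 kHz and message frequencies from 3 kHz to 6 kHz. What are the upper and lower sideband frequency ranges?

Upper sideband (USB) = fc + [fm_low, fm_high] = 1700 + [3, 6] = [1703, 1706] kHz
Lower sideband (LSB) = fc - [fm_high, fm_low] = 1700 - [6, 3] = [1694, 1697] kHz
Total occupied spectrum: 1694 kHz to 1706 kHz (plus carrier at 1700 kHz)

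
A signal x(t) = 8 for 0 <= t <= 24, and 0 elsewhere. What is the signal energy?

Energy = integral of |x(t)|^2 dt over the signal duration
= 8^2 * 24 = 64 * 24 = 1536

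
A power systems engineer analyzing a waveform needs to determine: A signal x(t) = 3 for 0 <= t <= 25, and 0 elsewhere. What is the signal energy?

Energy = integral of |x(t)|^2 dt over the signal duration
= 3^2 * 25 = 9 * 25 = 225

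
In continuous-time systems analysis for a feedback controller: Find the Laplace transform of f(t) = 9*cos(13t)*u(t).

Standard pair: cos(wt)*u(t) <-> s/(s^2+w^2)
With w = 13: L{9*cos(13t)*u(t)} = 9s/(s^2+169)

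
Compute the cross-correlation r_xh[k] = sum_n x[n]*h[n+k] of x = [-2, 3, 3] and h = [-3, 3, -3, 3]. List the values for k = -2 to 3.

Both sequences indexed from 0 and zero outside their support.
Lags with overlap: k = -2 to 3.
  r_xh[-2] = x[2]*h[0] = -9
  r_xh[-1] = x[1]*h[0] + x[2]*h[1] = 0
  r_xh[0] = x[0]*h[0] + x[1]*h[1] + x[2]*h[2] = 6
  r_xh[1] = x[0]*h[1] + x[1]*h[2] + x[2]*h[3] = -6
  r_xh[2] = x[0]*h[2] + x[1]*h[3] = 15
  r_xh[3] = x[0]*h[3] = -6
r_xh = [-9, 0, 6, -6, 15, -6] (for k = -2, ..., 3)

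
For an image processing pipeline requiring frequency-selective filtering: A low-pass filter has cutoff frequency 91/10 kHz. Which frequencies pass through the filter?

A low-pass filter passes all frequencies below the cutoff frequency 91/10 kHz and attenuates higher frequencies.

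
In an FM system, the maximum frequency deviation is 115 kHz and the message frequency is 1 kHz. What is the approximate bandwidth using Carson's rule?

Carson's rule: BW = 2*(delta_f + f_m)
= 2*(115 + 1) kHz = 232 kHz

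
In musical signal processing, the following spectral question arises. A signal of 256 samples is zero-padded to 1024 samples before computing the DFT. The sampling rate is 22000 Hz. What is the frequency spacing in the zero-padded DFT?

Original DFT: N = 256, resolution = f_s/N = 22000/256 = 1375/16 Hz
Zero-padded DFT: N = 1024, resolution = f_s/N = 22000/1024 = 1375/64 Hz
Zero-padding interpolates the spectrum (finer frequency grid)
but does NOT improve the true spectral resolution (ability to resolve close frequencies).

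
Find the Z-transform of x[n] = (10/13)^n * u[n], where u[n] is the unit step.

The Z-transform of a^n * u[n] is z/(z-a) for |z| > |a|.
Here a = 10/13, so X(z) = z/(z - (10/13)) = 13z/(13z - 10)
ROC: |z| > 10/13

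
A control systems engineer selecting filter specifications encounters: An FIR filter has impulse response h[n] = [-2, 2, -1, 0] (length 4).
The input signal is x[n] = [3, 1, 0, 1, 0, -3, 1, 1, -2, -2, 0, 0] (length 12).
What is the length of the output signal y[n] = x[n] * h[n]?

For linear convolution, the output length is:
len(y) = len(x) + len(h) - 1 = 12 + 4 - 1 = 15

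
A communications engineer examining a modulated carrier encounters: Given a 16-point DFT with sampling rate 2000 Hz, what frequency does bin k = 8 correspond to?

The frequency of DFT bin k is: f_k = k * f_s / N
f_8 = 8 * 2000 / 16 = 1000 Hz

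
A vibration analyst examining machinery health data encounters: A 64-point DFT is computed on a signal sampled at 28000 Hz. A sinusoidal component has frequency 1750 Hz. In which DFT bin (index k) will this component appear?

DFT frequency resolution = f_s/N = 28000/64 = 875/2 Hz
Bin index k = f_signal / resolution = 1750 / 875/2 = 4
The signal frequency 1750 Hz falls in DFT bin k = 4.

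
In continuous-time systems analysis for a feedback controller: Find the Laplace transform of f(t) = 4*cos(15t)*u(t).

Standard pair: cos(wt)*u(t) <-> s/(s^2+w^2)
With w = 15: L{4*cos(15t)*u(t)} = 4s/(s^2+225)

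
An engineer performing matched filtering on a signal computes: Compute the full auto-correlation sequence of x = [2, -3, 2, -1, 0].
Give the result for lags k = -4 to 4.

r_xx[k] = sum_m x[m]*x[m+k], indexed from 0, for k = -4 to 4:
  r_xx[-4] = x[4]*x[0] = 0
  r_xx[-3] = x[3]*x[0] + x[4]*x[1] = -2
  r_xx[-2] = x[2]*x[0] + x[3]*x[1] + x[4]*x[2] = 7
  r_xx[-1] = x[1]*x[0] + x[2]*x[1] + x[3]*x[2] + x[4]*x[3] = -14
  r_xx[0] = x[0]*x[0] + x[1]*x[1] + x[2]*x[2] + x[3]*x[3] + x[4]*x[4] = 18
  r_xx[1] = x[0]*x[1] + x[1]*x[2] + x[2]*x[3] + x[3]*x[4] = -14
  r_xx[2] = x[0]*x[2] + x[1]*x[3] + x[2]*x[4] = 7
  r_xx[3] = x[0]*x[3] + x[1]*x[4] = -2
  r_xx[4] = x[0]*x[4] = 0
r_xx = [0, -2, 7, -14, 18, -14, 7, -2, 0]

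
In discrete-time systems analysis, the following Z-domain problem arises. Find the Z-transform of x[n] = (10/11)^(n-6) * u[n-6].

Time-shifting property: if X(z) = Z{x[n]}, then Z{x[n-d]} = z^(-d) * X(z)
X(z) = z/(z - 10/11) for x[n] = (10/11)^n * u[n]
Z{x[n-6]} = z^(-6) * z/(z - 10/11) = z^(-5)/(z - 10/11)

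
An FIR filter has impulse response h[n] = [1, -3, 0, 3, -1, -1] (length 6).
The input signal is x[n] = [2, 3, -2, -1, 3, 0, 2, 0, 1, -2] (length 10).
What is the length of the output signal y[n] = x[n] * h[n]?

For linear convolution, the output length is:
len(y) = len(x) + len(h) - 1 = 10 + 6 - 1 = 15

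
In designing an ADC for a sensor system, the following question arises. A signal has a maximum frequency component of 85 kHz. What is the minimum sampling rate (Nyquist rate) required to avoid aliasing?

By the Nyquist-Shannon sampling theorem,
the minimum sampling rate (Nyquist rate) must be at least 2 * f_max.
Nyquist rate = 2 * 85 kHz = 170 kHz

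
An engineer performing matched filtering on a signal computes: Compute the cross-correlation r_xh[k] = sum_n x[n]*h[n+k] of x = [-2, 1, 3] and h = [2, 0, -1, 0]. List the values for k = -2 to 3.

Both sequences indexed from 0 and zero outside their support.
Lags with overlap: k = -2 to 3.
  r_xh[-2] = x[2]*h[0] = 6
  r_xh[-1] = x[1]*h[0] + x[2]*h[1] = 2
  r_xh[0] = x[0]*h[0] + x[1]*h[1] + x[2]*h[2] = -7
  r_xh[1] = x[0]*h[1] + x[1]*h[2] + x[2]*h[3] = -1
  r_xh[2] = x[0]*h[2] + x[1]*h[3] = 2
  r_xh[3] = x[0]*h[3] = 0
r_xh = [6, 2, -7, -1, 2, 0] (for k = -2, ..., 3)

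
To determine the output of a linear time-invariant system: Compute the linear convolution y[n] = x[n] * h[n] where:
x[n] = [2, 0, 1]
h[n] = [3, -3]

y[n] = sum_k x[k]*h[n-k]. Output length = len(x) + len(h) - 1 = 3 + 2 - 1 = 4.
y[0] = 2*3 = 6
y[1] = 0*3 + 2*-3 = -6
y[2] = 1*3 + 0*-3 = 3
y[3] = 1*-3 = -3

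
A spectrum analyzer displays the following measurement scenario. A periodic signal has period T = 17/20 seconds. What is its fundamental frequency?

The fundamental frequency is the reciprocal of the period.
f = 1/T = 1/(17/20) = 20/17 Hz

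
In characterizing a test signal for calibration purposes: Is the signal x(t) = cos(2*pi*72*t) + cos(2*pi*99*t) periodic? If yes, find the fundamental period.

f1 = 72 Hz, f2 = 99 Hz
Period T1 = 1/72, T2 = 1/99
Ratio T1/T2 = 99/72, which is rational.
The signal is periodic with fundamental period T = 1/GCD(72,99) = 1/9 s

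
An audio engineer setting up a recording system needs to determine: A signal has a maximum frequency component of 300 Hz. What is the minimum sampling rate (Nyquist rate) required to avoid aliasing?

By the Nyquist-Shannon sampling theorem,
the minimum sampling rate (Nyquist rate) must be at least 2 * f_max.
Nyquist rate = 2 * 300 Hz = 600 Hz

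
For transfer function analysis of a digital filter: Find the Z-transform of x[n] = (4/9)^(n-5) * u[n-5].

Time-shifting property: if X(z) = Z{x[n]}, then Z{x[n-d]} = z^(-d) * X(z)
X(z) = z/(z - 4/9) for x[n] = (4/9)^n * u[n]
Z{x[n-5]} = z^(-5) * z/(z - 4/9) = z^(-4)/(z - 4/9)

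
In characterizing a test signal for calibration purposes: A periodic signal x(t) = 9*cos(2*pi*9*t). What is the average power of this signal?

Average power of A*cos(wt) is A^2/2.
P = 9^2 / 2 = 81/2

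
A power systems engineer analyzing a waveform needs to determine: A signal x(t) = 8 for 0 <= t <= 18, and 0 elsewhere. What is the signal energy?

Energy = integral of |x(t)|^2 dt over the signal duration
= 8^2 * 18 = 64 * 18 = 1152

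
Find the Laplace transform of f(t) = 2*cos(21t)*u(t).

Standard pair: cos(wt)*u(t) <-> s/(s^2+w^2)
With w = 21: L{2*cos(21t)*u(t)} = 2s/(s^2+441)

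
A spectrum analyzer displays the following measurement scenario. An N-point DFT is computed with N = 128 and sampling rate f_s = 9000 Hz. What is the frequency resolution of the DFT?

DFT frequency resolution = f_s / N
= 9000 / 128 = 1125/16 Hz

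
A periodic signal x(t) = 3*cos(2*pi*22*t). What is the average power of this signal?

Average power of A*cos(wt) is A^2/2.
P = 3^2 / 2 = 9/2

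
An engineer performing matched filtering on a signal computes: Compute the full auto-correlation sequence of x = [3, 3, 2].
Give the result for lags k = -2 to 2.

r_xx[k] = sum_m x[m]*x[m+k], indexed from 0, for k = -2 to 2:
  r_xx[-2] = x[2]*x[0] = 6
  r_xx[-1] = x[1]*x[0] + x[2]*x[1] = 15
  r_xx[0] = x[0]*x[0] + x[1]*x[1] + x[2]*x[2] = 22
  r_xx[1] = x[0]*x[1] + x[1]*x[2] = 15
  r_xx[2] = x[0]*x[2] = 6
r_xx = [6, 15, 22, 15, 6]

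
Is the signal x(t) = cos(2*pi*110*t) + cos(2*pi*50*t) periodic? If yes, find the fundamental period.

f1 = 110 Hz, f2 = 50 Hz
Period T1 = 1/110, T2 = 1/50
Ratio T1/T2 = 50/110, which is rational.
The signal is periodic with fundamental period T = 1/GCD(110,50) = 1/10 s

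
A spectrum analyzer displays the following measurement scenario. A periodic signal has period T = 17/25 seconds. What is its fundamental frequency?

The fundamental frequency is the reciprocal of the period.
f = 1/T = 1/(17/25) = 25/17 Hz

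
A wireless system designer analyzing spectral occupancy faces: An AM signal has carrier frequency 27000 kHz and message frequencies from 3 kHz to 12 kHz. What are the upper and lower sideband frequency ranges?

Upper sideband (USB) = fc + [fm_low, fm_high] = 27000 + [3, 12] = [27003, 27012] kHz
Lower sideband (LSB) = fc - [fm_high, fm_low] = 27000 - [12, 3] = [26988, 26997] kHz
Total occupied spectrum: 26988 kHz to 27012 kHz (plus carrier at 27000 kHz)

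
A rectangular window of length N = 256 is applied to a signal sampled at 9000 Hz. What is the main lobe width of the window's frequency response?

For a rectangular window of length N,
the main lobe width in frequency is 2*f_s/N.
= 2*9000/256 = 1125/16 Hz
This determines the minimum frequency separation for resolving two sinusoids.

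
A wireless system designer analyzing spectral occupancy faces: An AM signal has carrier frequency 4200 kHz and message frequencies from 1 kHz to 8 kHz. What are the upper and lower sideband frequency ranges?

Upper sideband (USB) = fc + [fm_low, fm_high] = 4200 + [1, 8] = [4201, 4208] kHz
Lower sideband (LSB) = fc - [fm_high, fm_low] = 4200 - [8, 1] = [4192, 4199] kHz
Total occupied spectrum: 4192 kHz to 4208 kHz (plus carrier at 4200 kHz)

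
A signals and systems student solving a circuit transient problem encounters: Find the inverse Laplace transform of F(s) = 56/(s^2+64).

Standard pair: w/(s^2+w^2) <-> sin(wt)*u(t)
Recognize w^2 = 64, so w = 8; numerator 56 = 7*8.
f(t) = 7*sin(8t)*u(t)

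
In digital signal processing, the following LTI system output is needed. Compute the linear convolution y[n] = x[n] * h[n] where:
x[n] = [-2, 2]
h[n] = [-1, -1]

y[n] = sum_k x[k]*h[n-k]. Output length = len(x) + len(h) - 1 = 2 + 2 - 1 = 3.
y[0] = -2*-1 = 2
y[1] = 2*-1 + -2*-1 = 0
y[2] = 2*-1 = -2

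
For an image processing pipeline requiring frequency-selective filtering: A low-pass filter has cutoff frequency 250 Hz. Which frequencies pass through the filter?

A low-pass filter passes all frequencies below the cutoff frequency 250 Hz and attenuates higher frequencies.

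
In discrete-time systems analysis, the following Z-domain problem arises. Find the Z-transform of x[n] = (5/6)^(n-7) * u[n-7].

Time-shifting property: if X(z) = Z{x[n]}, then Z{x[n-d]} = z^(-d) * X(z)
X(z) = z/(z - 5/6) for x[n] = (5/6)^n * u[n]
Z{x[n-7]} = z^(-7) * z/(z - 5/6) = z^(-6)/(z - 5/6)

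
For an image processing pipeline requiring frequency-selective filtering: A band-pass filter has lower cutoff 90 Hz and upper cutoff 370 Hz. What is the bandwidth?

Bandwidth = f_high - f_low
= 370 Hz - 90 Hz = 280 Hz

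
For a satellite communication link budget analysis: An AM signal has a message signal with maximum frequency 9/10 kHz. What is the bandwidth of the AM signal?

In AM (double-sideband), the bandwidth is twice the message frequency.
BW = 2 * f_m = 2 * 9/10 kHz = 9/5 kHz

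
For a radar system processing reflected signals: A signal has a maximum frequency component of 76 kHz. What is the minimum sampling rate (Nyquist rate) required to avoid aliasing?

By the Nyquist-Shannon sampling theorem,
the minimum sampling rate (Nyquist rate) must be at least 2 * f_max.
Nyquist rate = 2 * 76 kHz = 152 kHz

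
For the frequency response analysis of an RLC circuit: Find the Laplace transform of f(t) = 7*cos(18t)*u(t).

Standard pair: cos(wt)*u(t) <-> s/(s^2+w^2)
With w = 18: L{7*cos(18t)*u(t)} = 7s/(s^2+324)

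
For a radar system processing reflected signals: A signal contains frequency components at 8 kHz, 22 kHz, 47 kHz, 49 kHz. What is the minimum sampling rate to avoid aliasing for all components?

The highest frequency component is f_max = 49 kHz.
Nyquist rate = 2 * f_max = 2 * 49 kHz = 98 kHz.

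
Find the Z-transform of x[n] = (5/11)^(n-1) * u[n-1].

Time-shifting property: if X(z) = Z{x[n]}, then Z{x[n-d]} = z^(-d) * X(z)
X(z) = z/(z - 5/11) for x[n] = (5/11)^n * u[n]
Z{x[n-1]} = z^(-1) * z/(z - 5/11) = 1/(z - 5/11)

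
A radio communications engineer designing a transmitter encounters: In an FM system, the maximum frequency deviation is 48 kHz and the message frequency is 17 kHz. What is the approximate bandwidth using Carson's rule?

Carson's rule: BW = 2*(delta_f + f_m)
= 2*(48 + 17) kHz = 130 kHz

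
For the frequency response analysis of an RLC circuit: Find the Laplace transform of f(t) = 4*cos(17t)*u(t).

Standard pair: cos(wt)*u(t) <-> s/(s^2+w^2)
With w = 17: L{4*cos(17t)*u(t)} = 4s/(s^2+289)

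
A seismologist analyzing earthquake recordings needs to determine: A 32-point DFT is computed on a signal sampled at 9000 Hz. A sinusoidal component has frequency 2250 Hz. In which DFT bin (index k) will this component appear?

DFT frequency resolution = f_s/N = 9000/32 = 1125/4 Hz
Bin index k = f_signal / resolution = 2250 / 1125/4 = 8
The signal frequency 2250 Hz falls in DFT bin k = 8.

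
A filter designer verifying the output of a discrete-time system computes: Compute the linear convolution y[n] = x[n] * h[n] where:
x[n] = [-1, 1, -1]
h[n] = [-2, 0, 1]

y[n] = sum_k x[k]*h[n-k]. Output length = len(x) + len(h) - 1 = 3 + 3 - 1 = 5.
y[0] = -1*-2 = 2
y[1] = 1*-2 + -1*0 = -2
y[2] = -1*-2 + 1*0 + -1*1 = 1
y[3] = -1*0 + 1*1 = 1
y[4] = -1*1 = -1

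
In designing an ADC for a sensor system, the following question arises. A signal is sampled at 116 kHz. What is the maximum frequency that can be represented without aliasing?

The maximum frequency that can be represented without aliasing
is the Nyquist frequency: f_max = f_s / 2 = 116 kHz / 2 = 58 kHz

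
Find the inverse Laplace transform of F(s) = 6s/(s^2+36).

Standard pair: s/(s^2+w^2) <-> cos(wt)*u(t)
With k=6, w=6: f(t) = 6*cos(6t)*u(t)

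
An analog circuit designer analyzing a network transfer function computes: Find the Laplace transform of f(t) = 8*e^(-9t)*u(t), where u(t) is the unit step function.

Standard Laplace transform pair:
e^(-at)*u(t) <-> 1/(s+a)
With a = 9: L{8*e^(-9t)*u(t)} = 8/(s+9), ROC: Re(s) > -9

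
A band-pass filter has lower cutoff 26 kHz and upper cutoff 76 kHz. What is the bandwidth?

Bandwidth = f_high - f_low
= 76 kHz - 26 kHz = 50 kHz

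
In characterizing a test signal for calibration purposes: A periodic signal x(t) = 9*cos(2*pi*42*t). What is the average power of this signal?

Average power of A*cos(wt) is A^2/2.
P = 9^2 / 2 = 81/2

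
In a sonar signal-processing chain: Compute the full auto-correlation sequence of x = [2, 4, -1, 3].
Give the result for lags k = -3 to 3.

r_xx[k] = sum_m x[m]*x[m+k], indexed from 0, for k = -3 to 3:
  r_xx[-3] = x[3]*x[0] = 6
  r_xx[-2] = x[2]*x[0] + x[3]*x[1] = 10
  r_xx[-1] = x[1]*x[0] + x[2]*x[1] + x[3]*x[2] = 1
  r_xx[0] = x[0]*x[0] + x[1]*x[1] + x[2]*x[2] + x[3]*x[3] = 30
  r_xx[1] = x[0]*x[1] + x[1]*x[2] + x[2]*x[3] = 1
  r_xx[2] = x[0]*x[2] + x[1]*x[3] = 10
  r_xx[3] = x[0]*x[3] = 6
r_xx = [6, 10, 1, 30, 1, 10, 6]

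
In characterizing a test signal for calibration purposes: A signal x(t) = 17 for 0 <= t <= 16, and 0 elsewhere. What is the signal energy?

Energy = integral of |x(t)|^2 dt over the signal duration
= 17^2 * 16 = 289 * 16 = 4624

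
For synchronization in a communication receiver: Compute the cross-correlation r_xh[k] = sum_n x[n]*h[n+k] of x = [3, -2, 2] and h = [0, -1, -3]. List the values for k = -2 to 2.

Both sequences indexed from 0 and zero outside their support.
Lags with overlap: k = -2 to 2.
  r_xh[-2] = x[2]*h[0] = 0
  r_xh[-1] = x[1]*h[0] + x[2]*h[1] = -2
  r_xh[0] = x[0]*h[0] + x[1]*h[1] + x[2]*h[2] = -4
  r_xh[1] = x[0]*h[1] + x[1]*h[2] = 3
  r_xh[2] = x[0]*h[2] = -9
r_xh = [0, -2, -4, 3, -9] (for k = -2, ..., 2)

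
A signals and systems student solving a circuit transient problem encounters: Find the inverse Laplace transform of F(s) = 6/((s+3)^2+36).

Standard pair: w/((s+a)^2+w^2) <-> e^(-at)*sin(wt)*u(t)
With a=3, w=6: f(t) = e^(-3t)*sin(6t)*u(t)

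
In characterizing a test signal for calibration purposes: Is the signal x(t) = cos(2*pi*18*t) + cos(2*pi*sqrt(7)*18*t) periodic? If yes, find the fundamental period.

f1 = 18 Hz, f2 = 18*sqrt(7) Hz
Ratio f2/f1 = sqrt(7), which is irrational.
Since the frequency ratio is irrational, no common period exists.
The signal is not periodic.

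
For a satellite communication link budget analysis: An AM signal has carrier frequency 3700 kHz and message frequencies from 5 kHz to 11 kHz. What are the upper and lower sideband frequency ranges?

Upper sideband (USB) = fc + [fm_low, fm_high] = 3700 + [5, 11] = [3705, 3711] kHz
Lower sideband (LSB) = fc - [fm_high, fm_low] = 3700 - [11, 5] = [3689, 3695] kHz
Total occupied spectrum: 3689 kHz to 3711 kHz (plus carrier at 3700 kHz)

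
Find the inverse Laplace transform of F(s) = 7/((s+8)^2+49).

Standard pair: w/((s+a)^2+w^2) <-> e^(-at)*sin(wt)*u(t)
With a=8, w=7: f(t) = e^(-8t)*sin(7t)*u(t)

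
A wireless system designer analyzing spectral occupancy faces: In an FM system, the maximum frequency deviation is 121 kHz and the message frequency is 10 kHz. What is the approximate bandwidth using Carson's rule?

Carson's rule: BW = 2*(delta_f + f_m)
= 2*(121 + 10) kHz = 262 kHz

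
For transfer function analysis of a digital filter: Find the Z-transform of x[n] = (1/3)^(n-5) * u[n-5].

Time-shifting property: if X(z) = Z{x[n]}, then Z{x[n-d]} = z^(-d) * X(z)
X(z) = z/(z - 1/3) for x[n] = (1/3)^n * u[n]
Z{x[n-5]} = z^(-5) * z/(z - 1/3) = z^(-4)/(z - 1/3)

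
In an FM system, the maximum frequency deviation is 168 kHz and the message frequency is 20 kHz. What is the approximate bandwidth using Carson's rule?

Carson's rule: BW = 2*(delta_f + f_m)
= 2*(168 + 20) kHz = 376 kHz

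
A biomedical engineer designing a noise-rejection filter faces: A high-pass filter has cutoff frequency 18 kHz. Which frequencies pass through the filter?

A high-pass filter passes all frequencies above the cutoff frequency 18 kHz and attenuates lower frequencies.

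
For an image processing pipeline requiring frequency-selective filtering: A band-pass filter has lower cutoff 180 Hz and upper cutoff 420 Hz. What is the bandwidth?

Bandwidth = f_high - f_low
= 420 Hz - 180 Hz = 240 Hz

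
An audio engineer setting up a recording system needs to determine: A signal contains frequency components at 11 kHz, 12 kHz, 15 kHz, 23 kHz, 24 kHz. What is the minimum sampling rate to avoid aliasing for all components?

The highest frequency component is f_max = 24 kHz.
Nyquist rate = 2 * f_max = 2 * 24 kHz = 48 kHz.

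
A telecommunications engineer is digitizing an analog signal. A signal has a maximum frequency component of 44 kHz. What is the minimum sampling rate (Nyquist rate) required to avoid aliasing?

By the Nyquist-Shannon sampling theorem,
the minimum sampling rate (Nyquist rate) must be at least 2 * f_max.
Nyquist rate = 2 * 44 kHz = 88 kHz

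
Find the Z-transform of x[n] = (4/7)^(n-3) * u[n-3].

Time-shifting property: if X(z) = Z{x[n]}, then Z{x[n-d]} = z^(-d) * X(z)
X(z) = z/(z - 4/7) for x[n] = (4/7)^n * u[n]
Z{x[n-3]} = z^(-3) * z/(z - 4/7) = z^(-2)/(z - 4/7)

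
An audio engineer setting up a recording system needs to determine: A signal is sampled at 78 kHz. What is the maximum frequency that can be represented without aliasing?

The maximum frequency that can be represented without aliasing
is the Nyquist frequency: f_max = f_s / 2 = 78 kHz / 2 = 39 kHz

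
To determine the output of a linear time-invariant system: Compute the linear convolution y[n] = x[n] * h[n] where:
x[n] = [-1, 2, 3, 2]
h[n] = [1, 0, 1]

y[n] = sum_k x[k]*h[n-k]. Output length = len(x) + len(h) - 1 = 4 + 3 - 1 = 6.
y[0] = -1*1 = -1
y[1] = 2*1 + -1*0 = 2
y[2] = 3*1 + 2*0 + -1*1 = 2
y[3] = 2*1 + 3*0 + 2*1 = 4
y[4] = 2*0 + 3*1 = 3
y[5] = 2*1 = 2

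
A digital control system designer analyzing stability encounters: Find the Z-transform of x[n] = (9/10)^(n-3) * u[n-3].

Time-shifting property: if X(z) = Z{x[n]}, then Z{x[n-d]} = z^(-d) * X(z)
X(z) = z/(z - 9/10) for x[n] = (9/10)^n * u[n]
Z{x[n-3]} = z^(-3) * z/(z - 9/10) = z^(-2)/(z - 9/10)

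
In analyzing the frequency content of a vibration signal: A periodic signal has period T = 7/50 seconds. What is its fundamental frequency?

The fundamental frequency is the reciprocal of the period.
f = 1/T = 1/(7/50) = 50/7 Hz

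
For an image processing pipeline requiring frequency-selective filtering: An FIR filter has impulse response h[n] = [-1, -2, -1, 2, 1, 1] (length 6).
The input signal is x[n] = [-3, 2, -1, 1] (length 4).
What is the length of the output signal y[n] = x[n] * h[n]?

For linear convolution, the output length is:
len(y) = len(x) + len(h) - 1 = 4 + 6 - 1 = 9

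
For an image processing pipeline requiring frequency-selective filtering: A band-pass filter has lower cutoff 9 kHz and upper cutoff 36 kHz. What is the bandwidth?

Bandwidth = f_high - f_low
= 36 kHz - 9 kHz = 27 kHz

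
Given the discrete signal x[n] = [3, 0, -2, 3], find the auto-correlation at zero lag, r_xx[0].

The auto-correlation at zero lag r_xx[0] equals the signal energy.
r_xx[0] = sum of x[n]^2 = 3^2 + 0^2 + (-2)^2 + 3^2
= 9 + 0 + 4 + 9 = 22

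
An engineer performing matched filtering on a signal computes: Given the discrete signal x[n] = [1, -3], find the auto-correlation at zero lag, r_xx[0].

The auto-correlation at zero lag r_xx[0] equals the signal energy.
r_xx[0] = sum of x[n]^2 = 1^2 + (-3)^2
= 1 + 9 = 10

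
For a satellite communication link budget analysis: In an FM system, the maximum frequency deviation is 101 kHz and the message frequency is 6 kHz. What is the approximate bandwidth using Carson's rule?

Carson's rule: BW = 2*(delta_f + f_m)
= 2*(101 + 6) kHz = 214 kHz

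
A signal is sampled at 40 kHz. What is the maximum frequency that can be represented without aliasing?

The maximum frequency that can be represented without aliasing
is the Nyquist frequency: f_max = f_s / 2 = 40 kHz / 2 = 20 kHz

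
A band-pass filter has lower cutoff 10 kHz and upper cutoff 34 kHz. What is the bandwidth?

Bandwidth = f_high - f_low
= 34 kHz - 10 kHz = 24 kHz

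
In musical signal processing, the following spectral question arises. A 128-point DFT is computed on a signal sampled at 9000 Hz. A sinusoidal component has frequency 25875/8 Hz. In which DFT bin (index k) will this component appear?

DFT frequency resolution = f_s/N = 9000/128 = 1125/16 Hz
Bin index k = f_signal / resolution = 25875/8 / 1125/16 = 46
The signal frequency 25875/8 Hz falls in DFT bin k = 46.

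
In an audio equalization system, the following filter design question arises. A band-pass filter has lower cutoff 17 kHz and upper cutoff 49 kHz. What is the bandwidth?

Bandwidth = f_high - f_low
= 49 kHz - 17 kHz = 32 kHz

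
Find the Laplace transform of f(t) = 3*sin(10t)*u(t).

Standard pair: sin(wt)*u(t) <-> w/(s^2+w^2)
With w = 10: L{3*sin(10t)*u(t)} = 30/(s^2+100)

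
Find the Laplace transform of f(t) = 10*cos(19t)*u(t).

Standard pair: cos(wt)*u(t) <-> s/(s^2+w^2)
With w = 19: L{10*cos(19t)*u(t)} = 10s/(s^2+361)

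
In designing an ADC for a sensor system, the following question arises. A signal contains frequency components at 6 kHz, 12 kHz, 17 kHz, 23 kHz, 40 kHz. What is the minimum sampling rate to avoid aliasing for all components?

The highest frequency component is f_max = 40 kHz.
Nyquist rate = 2 * f_max = 2 * 40 kHz = 80 kHz.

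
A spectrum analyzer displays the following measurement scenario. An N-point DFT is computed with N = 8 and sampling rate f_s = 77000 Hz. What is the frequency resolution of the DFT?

DFT frequency resolution = f_s / N
= 77000 / 8 = 9625 Hz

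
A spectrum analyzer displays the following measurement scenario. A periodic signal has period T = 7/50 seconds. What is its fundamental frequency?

The fundamental frequency is the reciprocal of the period.
f = 1/T = 1/(7/50) = 50/7 Hz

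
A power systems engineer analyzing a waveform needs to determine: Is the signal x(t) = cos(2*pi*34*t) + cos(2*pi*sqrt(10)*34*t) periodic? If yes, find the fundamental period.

f1 = 34 Hz, f2 = 34*sqrt(10) Hz
Ratio f2/f1 = sqrt(10), which is irrational.
Since the frequency ratio is irrational, no common period exists.
The signal is not periodic.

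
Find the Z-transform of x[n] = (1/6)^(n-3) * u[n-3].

Time-shifting property: if X(z) = Z{x[n]}, then Z{x[n-d]} = z^(-d) * X(z)
X(z) = z/(z - 1/6) for x[n] = (1/6)^n * u[n]
Z{x[n-3]} = z^(-3) * z/(z - 1/6) = z^(-2)/(z - 1/6)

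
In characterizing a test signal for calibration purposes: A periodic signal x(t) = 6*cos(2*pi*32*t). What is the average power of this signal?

Average power of A*cos(wt) is A^2/2.
P = 6^2 / 2 = 36/2 = 18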